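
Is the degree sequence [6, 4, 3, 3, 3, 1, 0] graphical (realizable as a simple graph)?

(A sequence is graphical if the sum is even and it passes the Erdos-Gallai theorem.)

Sum of degrees = 20. Sum is even but fails Erdos-Gallai. The sequence is NOT graphical.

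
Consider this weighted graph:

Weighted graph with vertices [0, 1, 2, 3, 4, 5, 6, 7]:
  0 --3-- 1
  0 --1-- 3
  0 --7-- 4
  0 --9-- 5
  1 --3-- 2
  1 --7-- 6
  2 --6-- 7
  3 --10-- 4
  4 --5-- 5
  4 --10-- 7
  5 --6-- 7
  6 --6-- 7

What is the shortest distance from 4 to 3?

Using Dijkstra's algorithm from vertex 4:
Shortest path: 4 -> 0 -> 3
Total weight: 7 + 1 = 8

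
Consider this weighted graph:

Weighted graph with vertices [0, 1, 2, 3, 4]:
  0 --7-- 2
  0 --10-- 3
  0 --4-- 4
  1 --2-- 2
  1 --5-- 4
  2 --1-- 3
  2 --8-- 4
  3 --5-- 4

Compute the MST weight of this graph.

Applying Kruskal's algorithm (sort edges by weight, add if no cycle):
  Add (2,3) w=1
  Add (1,2) w=2
  Add (0,4) w=4
  Add (1,4) w=5
  Skip (3,4) w=5 (creates cycle)
  Skip (0,2) w=7 (creates cycle)
  Skip (2,4) w=8 (creates cycle)
  Skip (0,3) w=10 (creates cycle)
MST weight = 12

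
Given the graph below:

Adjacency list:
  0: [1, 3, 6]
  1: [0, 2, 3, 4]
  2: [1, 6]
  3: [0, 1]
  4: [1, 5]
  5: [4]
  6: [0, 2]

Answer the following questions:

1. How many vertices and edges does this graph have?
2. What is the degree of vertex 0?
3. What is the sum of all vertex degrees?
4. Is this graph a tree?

Count: 7 vertices, 8 edges.
Vertex 0 has neighbors [1, 3, 6], degree = 3.
Handshaking lemma: 2 * 8 = 16.
A tree on 7 vertices has 6 edges. This graph has 8 edges (2 extra). Not a tree.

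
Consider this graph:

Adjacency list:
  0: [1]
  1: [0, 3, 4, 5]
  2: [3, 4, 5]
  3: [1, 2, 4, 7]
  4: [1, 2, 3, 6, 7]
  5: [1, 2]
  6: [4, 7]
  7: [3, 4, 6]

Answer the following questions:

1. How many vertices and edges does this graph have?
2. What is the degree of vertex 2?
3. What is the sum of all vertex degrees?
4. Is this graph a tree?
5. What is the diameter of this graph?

Count: 8 vertices, 12 edges.
Vertex 2 has neighbors [3, 4, 5], degree = 3.
Handshaking lemma: 2 * 12 = 24.
A tree on 8 vertices has 7 edges. This graph has 12 edges (5 extra). Not a tree.
Diameter (longest shortest path) = 3.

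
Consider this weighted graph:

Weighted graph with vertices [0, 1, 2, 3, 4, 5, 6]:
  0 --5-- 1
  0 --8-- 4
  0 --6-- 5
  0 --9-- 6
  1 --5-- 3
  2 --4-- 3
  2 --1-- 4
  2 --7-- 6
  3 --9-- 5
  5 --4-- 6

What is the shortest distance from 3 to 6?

Using Dijkstra's algorithm from vertex 3:
Shortest path: 3 -> 2 -> 6
Total weight: 4 + 7 = 11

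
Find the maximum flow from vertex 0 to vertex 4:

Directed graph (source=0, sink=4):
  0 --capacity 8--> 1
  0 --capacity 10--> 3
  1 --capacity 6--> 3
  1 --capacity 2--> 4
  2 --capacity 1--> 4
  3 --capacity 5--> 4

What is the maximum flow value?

Computing max flow:
  Flow on (0->1): 2/8
  Flow on (0->3): 5/10
  Flow on (1->4): 2/2
  Flow on (3->4): 5/5
Maximum flow = 7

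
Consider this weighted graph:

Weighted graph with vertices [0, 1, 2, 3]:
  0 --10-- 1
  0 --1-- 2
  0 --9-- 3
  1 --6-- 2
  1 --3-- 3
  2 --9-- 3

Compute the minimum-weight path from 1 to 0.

Using Dijkstra's algorithm from vertex 1:
Shortest path: 1 -> 2 -> 0
Total weight: 6 + 1 = 7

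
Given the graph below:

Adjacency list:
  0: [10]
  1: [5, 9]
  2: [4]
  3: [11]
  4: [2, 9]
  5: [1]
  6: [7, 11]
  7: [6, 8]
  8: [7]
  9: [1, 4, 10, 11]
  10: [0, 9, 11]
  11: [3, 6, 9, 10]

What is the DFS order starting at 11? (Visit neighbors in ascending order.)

DFS from vertex 11 (neighbors processed in ascending order):
Visit order: 11, 3, 6, 7, 8, 9, 1, 5, 4, 2, 10, 0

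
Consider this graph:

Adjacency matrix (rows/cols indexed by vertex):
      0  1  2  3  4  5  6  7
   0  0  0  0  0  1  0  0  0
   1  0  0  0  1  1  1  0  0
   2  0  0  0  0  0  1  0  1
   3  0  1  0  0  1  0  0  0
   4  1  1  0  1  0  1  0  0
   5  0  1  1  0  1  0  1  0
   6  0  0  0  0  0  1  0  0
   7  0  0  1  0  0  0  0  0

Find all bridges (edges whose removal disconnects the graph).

A bridge is an edge whose removal increases the number of connected components.
Bridges found: (0,4), (2,5), (2,7), (5,6)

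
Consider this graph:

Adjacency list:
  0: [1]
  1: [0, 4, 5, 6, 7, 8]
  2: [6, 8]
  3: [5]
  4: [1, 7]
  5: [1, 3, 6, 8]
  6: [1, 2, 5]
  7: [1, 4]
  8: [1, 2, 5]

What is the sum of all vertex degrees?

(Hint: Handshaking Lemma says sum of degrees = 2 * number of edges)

Count edges: 12 edges.
By Handshaking Lemma: sum of degrees = 2 * 12 = 24.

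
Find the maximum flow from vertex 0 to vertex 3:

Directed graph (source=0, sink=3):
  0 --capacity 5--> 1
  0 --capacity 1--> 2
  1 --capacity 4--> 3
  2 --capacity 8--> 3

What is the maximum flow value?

Computing max flow:
  Flow on (0->1): 4/5
  Flow on (0->2): 1/1
  Flow on (1->3): 4/4
  Flow on (2->3): 1/8
Maximum flow = 5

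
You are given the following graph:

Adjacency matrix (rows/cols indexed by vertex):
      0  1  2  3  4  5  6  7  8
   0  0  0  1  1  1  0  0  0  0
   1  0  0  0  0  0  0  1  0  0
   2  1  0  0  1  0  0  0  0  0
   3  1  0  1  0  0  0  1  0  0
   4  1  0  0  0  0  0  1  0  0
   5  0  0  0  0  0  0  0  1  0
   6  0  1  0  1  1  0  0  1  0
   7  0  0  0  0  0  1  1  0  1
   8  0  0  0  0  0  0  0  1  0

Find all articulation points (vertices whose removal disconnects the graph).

An articulation point is a vertex whose removal disconnects the graph.
Articulation points: [6, 7]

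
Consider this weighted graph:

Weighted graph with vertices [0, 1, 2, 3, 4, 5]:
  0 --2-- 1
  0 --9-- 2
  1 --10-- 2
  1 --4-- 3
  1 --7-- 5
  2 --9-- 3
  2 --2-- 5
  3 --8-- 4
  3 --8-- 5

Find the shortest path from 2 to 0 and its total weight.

Using Dijkstra's algorithm from vertex 2:
Shortest path: 2 -> 0
Total weight: 9 = 9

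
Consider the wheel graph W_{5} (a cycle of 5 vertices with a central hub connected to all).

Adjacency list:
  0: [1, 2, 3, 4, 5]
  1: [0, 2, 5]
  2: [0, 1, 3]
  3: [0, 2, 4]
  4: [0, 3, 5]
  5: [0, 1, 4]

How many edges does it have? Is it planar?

Wheel graph W_{5}: 5 cycle edges + 5 spoke edges = 10 edges.
Total vertices: 6.
The graph is planar.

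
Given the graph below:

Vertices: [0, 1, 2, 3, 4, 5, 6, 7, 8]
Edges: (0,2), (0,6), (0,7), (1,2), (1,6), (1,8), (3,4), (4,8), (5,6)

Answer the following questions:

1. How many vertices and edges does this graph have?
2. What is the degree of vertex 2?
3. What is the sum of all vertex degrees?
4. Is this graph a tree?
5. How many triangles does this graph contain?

Count: 9 vertices, 9 edges.
Vertex 2 has neighbors [0, 1], degree = 2.
Handshaking lemma: 2 * 9 = 18.
A tree on 9 vertices has 8 edges. This graph has 9 edges (1 extra). Not a tree.
Number of triangles = 0.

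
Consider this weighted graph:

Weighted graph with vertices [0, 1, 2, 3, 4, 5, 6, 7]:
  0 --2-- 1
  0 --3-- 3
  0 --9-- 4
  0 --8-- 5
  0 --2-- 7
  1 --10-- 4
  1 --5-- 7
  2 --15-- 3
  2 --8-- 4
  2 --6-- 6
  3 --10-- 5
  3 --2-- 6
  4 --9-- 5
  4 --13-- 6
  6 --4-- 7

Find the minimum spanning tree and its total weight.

Applying Kruskal's algorithm (sort edges by weight, add if no cycle):
  Add (0,7) w=2
  Add (0,1) w=2
  Add (3,6) w=2
  Add (0,3) w=3
  Skip (6,7) w=4 (creates cycle)
  Skip (1,7) w=5 (creates cycle)
  Add (2,6) w=6
  Add (0,5) w=8
  Add (2,4) w=8
  Skip (0,4) w=9 (creates cycle)
  Skip (4,5) w=9 (creates cycle)
  Skip (1,4) w=10 (creates cycle)
  Skip (3,5) w=10 (creates cycle)
  Skip (4,6) w=13 (creates cycle)
  Skip (2,3) w=15 (creates cycle)
MST weight = 31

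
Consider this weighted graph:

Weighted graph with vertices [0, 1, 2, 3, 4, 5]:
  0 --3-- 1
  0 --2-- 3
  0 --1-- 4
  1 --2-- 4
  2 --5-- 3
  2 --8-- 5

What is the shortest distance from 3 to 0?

Using Dijkstra's algorithm from vertex 3:
Shortest path: 3 -> 0
Total weight: 2 = 2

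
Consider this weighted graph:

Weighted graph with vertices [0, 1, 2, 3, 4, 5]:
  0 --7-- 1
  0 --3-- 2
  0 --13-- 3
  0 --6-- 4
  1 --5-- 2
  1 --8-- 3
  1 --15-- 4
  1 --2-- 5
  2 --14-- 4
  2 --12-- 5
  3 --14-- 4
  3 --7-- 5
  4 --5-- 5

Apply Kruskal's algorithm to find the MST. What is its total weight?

Applying Kruskal's algorithm (sort edges by weight, add if no cycle):
  Add (1,5) w=2
  Add (0,2) w=3
  Add (1,2) w=5
  Add (4,5) w=5
  Skip (0,4) w=6 (creates cycle)
  Skip (0,1) w=7 (creates cycle)
  Add (3,5) w=7
  Skip (1,3) w=8 (creates cycle)
  Skip (2,5) w=12 (creates cycle)
  Skip (0,3) w=13 (creates cycle)
  Skip (2,4) w=14 (creates cycle)
  Skip (3,4) w=14 (creates cycle)
  Skip (1,4) w=15 (creates cycle)
MST weight = 22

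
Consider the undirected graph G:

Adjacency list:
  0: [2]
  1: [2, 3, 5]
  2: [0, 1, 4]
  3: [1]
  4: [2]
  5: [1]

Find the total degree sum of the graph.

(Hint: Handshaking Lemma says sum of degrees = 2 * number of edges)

Count edges: 5 edges.
By Handshaking Lemma: sum of degrees = 2 * 5 = 10.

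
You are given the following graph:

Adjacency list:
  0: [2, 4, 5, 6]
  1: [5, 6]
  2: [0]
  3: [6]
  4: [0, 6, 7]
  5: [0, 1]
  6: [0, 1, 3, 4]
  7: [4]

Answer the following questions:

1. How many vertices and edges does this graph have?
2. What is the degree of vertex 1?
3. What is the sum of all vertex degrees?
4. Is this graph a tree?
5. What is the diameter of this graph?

Count: 8 vertices, 9 edges.
Vertex 1 has neighbors [5, 6], degree = 2.
Handshaking lemma: 2 * 9 = 18.
A tree on 8 vertices has 7 edges. This graph has 9 edges (2 extra). Not a tree.
Diameter (longest shortest path) = 3.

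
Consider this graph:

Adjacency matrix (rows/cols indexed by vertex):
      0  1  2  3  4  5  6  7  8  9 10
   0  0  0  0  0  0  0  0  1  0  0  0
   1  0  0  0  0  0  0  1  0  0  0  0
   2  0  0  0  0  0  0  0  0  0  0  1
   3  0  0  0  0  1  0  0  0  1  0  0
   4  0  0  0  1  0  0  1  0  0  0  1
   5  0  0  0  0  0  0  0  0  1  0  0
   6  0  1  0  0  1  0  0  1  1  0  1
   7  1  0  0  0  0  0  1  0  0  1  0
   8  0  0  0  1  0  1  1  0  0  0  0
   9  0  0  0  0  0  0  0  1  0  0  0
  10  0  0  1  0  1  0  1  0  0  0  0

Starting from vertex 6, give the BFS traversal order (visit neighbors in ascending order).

BFS from vertex 6 (neighbors processed in ascending order):
Visit order: 6, 1, 4, 7, 8, 10, 3, 0, 9, 5, 2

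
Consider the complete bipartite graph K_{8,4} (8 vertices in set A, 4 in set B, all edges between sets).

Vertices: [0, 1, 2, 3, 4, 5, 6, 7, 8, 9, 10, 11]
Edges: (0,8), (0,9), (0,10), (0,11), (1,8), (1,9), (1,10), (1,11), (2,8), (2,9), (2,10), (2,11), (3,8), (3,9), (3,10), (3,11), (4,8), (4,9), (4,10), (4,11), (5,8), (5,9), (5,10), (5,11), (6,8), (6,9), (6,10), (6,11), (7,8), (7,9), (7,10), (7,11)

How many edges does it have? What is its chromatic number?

K_{8,4} has 8 * 4 = 32 edges.
Bipartite graphs have chromatic number 2 (color each partition differently).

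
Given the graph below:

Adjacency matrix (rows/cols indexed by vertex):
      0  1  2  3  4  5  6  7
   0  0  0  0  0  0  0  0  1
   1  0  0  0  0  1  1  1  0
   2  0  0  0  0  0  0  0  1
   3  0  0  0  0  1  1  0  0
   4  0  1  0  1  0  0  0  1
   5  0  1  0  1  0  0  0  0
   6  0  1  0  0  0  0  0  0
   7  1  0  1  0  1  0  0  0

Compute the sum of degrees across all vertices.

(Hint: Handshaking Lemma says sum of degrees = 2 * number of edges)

Count edges: 8 edges.
By Handshaking Lemma: sum of degrees = 2 * 8 = 16.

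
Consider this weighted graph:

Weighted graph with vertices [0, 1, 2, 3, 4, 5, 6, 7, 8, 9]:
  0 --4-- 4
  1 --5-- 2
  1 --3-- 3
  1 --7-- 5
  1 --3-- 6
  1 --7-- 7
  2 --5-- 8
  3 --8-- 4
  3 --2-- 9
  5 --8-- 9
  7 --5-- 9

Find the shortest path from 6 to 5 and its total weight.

Using Dijkstra's algorithm from vertex 6:
Shortest path: 6 -> 1 -> 5
Total weight: 3 + 7 = 10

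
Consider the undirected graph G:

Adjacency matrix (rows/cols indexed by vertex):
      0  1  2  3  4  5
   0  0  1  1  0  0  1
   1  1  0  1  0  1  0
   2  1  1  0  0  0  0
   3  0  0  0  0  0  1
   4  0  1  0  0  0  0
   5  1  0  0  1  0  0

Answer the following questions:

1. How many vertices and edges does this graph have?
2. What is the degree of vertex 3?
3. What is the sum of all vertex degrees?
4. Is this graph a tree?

Count: 6 vertices, 6 edges.
Vertex 3 has neighbors [5], degree = 1.
Handshaking lemma: 2 * 6 = 12.
A tree on 6 vertices has 5 edges. This graph has 6 edges (1 extra). Not a tree.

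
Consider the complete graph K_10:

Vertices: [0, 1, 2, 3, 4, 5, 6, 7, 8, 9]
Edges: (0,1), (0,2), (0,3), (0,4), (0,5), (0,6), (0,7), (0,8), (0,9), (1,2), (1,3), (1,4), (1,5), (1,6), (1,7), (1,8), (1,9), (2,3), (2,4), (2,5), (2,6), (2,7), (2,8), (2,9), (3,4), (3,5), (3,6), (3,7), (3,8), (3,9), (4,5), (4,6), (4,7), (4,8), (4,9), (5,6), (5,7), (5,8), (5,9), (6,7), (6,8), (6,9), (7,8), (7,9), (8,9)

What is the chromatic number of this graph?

In K_10, every vertex is adjacent to every other vertex.
Each vertex needs a unique color.
Chromatic number = 10.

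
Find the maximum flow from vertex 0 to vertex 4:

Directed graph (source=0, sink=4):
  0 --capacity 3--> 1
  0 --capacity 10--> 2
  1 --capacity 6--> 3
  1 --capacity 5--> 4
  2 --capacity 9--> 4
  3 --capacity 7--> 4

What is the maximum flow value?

Computing max flow:
  Flow on (0->1): 3/3
  Flow on (0->2): 9/10
  Flow on (1->4): 3/5
  Flow on (2->4): 9/9
Maximum flow = 12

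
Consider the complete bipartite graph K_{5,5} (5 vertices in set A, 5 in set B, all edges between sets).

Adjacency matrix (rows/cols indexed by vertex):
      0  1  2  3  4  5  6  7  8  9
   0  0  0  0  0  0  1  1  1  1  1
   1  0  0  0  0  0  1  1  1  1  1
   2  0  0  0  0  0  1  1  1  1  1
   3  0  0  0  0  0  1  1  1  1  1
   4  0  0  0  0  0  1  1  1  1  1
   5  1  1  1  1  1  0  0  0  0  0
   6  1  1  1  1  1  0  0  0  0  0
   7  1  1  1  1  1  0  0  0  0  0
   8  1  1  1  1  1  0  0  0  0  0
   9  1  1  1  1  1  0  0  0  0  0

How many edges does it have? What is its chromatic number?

K_{5,5} has 5 * 5 = 25 edges.
Bipartite graphs have chromatic number 2 (color each partition differently).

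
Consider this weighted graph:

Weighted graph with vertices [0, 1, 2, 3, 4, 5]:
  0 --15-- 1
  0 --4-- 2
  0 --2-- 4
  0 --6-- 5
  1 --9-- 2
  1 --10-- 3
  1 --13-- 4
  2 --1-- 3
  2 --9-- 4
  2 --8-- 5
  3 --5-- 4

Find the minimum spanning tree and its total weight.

Applying Kruskal's algorithm (sort edges by weight, add if no cycle):
  Add (2,3) w=1
  Add (0,4) w=2
  Add (0,2) w=4
  Skip (3,4) w=5 (creates cycle)
  Add (0,5) w=6
  Skip (2,5) w=8 (creates cycle)
  Add (1,2) w=9
  Skip (2,4) w=9 (creates cycle)
  Skip (1,3) w=10 (creates cycle)
  Skip (1,4) w=13 (creates cycle)
  Skip (0,1) w=15 (creates cycle)
MST weight = 22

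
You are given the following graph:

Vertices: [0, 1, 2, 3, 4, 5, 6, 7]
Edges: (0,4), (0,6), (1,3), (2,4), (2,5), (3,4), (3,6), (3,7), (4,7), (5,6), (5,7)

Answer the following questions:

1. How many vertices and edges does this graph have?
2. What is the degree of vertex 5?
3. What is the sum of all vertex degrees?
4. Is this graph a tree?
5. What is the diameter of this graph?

Count: 8 vertices, 11 edges.
Vertex 5 has neighbors [2, 6, 7], degree = 3.
Handshaking lemma: 2 * 11 = 22.
A tree on 8 vertices has 7 edges. This graph has 11 edges (4 extra). Not a tree.
Diameter (longest shortest path) = 3.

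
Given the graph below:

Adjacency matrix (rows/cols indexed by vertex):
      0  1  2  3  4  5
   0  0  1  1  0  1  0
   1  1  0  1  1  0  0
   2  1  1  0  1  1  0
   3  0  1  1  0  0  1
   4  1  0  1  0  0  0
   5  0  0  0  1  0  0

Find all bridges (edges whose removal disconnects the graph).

A bridge is an edge whose removal increases the number of connected components.
Bridges found: (3,5)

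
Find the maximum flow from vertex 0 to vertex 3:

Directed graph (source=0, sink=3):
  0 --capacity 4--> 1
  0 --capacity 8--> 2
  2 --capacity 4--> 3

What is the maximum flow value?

Computing max flow:
  Flow on (0->2): 4/8
  Flow on (2->3): 4/4
Maximum flow = 4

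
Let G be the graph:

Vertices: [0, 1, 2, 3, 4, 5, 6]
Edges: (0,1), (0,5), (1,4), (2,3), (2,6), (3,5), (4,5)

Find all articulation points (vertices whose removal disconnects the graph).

An articulation point is a vertex whose removal disconnects the graph.
Articulation points: [2, 3, 5]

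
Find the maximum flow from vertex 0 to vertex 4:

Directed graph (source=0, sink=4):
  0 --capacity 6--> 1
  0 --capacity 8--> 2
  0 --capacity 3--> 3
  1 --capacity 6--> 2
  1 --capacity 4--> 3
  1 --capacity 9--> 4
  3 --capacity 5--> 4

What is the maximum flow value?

Computing max flow:
  Flow on (0->1): 6/6
  Flow on (0->3): 3/3
  Flow on (1->4): 6/9
  Flow on (3->4): 3/5
Maximum flow = 9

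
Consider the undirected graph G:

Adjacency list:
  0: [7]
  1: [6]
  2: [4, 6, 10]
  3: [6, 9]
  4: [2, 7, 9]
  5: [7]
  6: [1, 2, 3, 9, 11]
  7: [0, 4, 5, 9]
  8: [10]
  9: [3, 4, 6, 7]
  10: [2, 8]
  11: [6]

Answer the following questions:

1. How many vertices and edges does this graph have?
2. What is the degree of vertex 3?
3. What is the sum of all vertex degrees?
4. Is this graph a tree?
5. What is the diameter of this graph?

Count: 12 vertices, 14 edges.
Vertex 3 has neighbors [6, 9], degree = 2.
Handshaking lemma: 2 * 14 = 28.
A tree on 12 vertices has 11 edges. This graph has 14 edges (3 extra). Not a tree.
Diameter (longest shortest path) = 5.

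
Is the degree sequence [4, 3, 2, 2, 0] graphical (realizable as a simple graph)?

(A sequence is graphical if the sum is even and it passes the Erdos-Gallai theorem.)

Sum of degrees = 11. Sum is odd, so the sequence is NOT graphical.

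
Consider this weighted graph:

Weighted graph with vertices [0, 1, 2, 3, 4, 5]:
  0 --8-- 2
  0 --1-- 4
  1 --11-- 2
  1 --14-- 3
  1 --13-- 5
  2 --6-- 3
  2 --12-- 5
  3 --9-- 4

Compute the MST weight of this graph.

Applying Kruskal's algorithm (sort edges by weight, add if no cycle):
  Add (0,4) w=1
  Add (2,3) w=6
  Add (0,2) w=8
  Skip (3,4) w=9 (creates cycle)
  Add (1,2) w=11
  Add (2,5) w=12
  Skip (1,5) w=13 (creates cycle)
  Skip (1,3) w=14 (creates cycle)
MST weight = 38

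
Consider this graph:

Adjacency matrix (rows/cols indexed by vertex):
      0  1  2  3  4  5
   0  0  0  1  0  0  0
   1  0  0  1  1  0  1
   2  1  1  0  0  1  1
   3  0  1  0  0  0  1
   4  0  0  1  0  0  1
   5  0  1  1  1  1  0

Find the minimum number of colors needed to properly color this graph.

The graph has a maximum clique of size 3 (lower bound on chromatic number).
A valid 3-coloring: {0: 1, 1: 2, 2: 0, 3: 0, 4: 2, 5: 1}.
Chromatic number = 3.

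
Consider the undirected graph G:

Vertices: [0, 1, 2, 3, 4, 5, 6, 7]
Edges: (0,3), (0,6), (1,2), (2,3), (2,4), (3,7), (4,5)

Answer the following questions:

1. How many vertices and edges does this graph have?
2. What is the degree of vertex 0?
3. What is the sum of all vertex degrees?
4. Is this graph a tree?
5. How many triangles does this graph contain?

Count: 8 vertices, 7 edges.
Vertex 0 has neighbors [3, 6], degree = 2.
Handshaking lemma: 2 * 7 = 14.
A graph is a tree iff it is connected and has exactly n-1 edges. This graph is connected (all 8 vertices in one component) and has 8-1 = 7 edges. It is a tree.
Number of triangles = 0.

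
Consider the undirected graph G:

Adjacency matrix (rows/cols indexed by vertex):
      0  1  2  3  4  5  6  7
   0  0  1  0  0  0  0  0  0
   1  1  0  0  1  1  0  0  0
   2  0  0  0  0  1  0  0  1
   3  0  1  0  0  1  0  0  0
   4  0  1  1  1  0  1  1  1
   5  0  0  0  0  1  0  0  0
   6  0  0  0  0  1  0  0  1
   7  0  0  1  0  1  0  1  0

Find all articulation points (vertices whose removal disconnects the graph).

An articulation point is a vertex whose removal disconnects the graph.
Articulation points: [1, 4]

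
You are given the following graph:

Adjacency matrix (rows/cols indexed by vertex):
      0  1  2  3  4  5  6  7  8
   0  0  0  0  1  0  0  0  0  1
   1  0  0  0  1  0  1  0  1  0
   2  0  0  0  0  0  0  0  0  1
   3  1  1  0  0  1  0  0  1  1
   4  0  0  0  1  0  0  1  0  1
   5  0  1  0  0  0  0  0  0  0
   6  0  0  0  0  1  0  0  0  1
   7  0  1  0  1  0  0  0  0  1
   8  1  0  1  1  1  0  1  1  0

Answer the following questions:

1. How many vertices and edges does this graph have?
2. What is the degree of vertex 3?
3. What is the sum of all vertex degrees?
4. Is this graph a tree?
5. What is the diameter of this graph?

Count: 9 vertices, 13 edges.
Vertex 3 has neighbors [0, 1, 4, 7, 8], degree = 5.
Handshaking lemma: 2 * 13 = 26.
A tree on 9 vertices has 8 edges. This graph has 13 edges (5 extra). Not a tree.
Diameter (longest shortest path) = 4.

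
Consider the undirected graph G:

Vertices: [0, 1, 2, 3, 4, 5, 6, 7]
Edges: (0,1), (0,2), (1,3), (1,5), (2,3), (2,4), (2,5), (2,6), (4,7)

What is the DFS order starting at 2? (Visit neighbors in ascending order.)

DFS from vertex 2 (neighbors processed in ascending order):
Visit order: 2, 0, 1, 3, 5, 4, 7, 6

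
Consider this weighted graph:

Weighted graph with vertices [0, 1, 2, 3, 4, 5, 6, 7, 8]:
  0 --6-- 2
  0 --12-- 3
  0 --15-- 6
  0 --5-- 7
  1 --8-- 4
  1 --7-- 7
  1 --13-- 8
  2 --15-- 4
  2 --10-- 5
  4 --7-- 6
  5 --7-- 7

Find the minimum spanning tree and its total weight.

Applying Kruskal's algorithm (sort edges by weight, add if no cycle):
  Add (0,7) w=5
  Add (0,2) w=6
  Add (1,7) w=7
  Add (4,6) w=7
  Add (5,7) w=7
  Add (1,4) w=8
  Skip (2,5) w=10 (creates cycle)
  Add (0,3) w=12
  Add (1,8) w=13
  Skip (0,6) w=15 (creates cycle)
  Skip (2,4) w=15 (creates cycle)
MST weight = 65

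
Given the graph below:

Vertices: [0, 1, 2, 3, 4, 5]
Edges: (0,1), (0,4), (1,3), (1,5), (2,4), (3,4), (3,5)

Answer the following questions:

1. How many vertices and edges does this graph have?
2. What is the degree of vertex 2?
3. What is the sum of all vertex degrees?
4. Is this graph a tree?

Count: 6 vertices, 7 edges.
Vertex 2 has neighbors [4], degree = 1.
Handshaking lemma: 2 * 7 = 14.
A tree on 6 vertices has 5 edges. This graph has 7 edges (2 extra). Not a tree.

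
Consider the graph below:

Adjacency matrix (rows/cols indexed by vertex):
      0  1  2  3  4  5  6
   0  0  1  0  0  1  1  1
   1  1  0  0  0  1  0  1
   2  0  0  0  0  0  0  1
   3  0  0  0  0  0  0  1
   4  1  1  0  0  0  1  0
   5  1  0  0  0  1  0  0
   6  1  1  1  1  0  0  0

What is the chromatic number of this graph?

The graph has a maximum clique of size 3 (lower bound on chromatic number).
A valid 3-coloring: {0: 0, 1: 2, 2: 0, 3: 0, 4: 1, 5: 2, 6: 1}.
Chromatic number = 3.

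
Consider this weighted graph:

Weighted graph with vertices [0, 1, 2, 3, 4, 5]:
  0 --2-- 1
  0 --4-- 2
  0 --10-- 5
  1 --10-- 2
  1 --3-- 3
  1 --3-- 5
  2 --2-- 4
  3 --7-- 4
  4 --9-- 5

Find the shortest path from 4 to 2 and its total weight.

Using Dijkstra's algorithm from vertex 4:
Shortest path: 4 -> 2
Total weight: 2 = 2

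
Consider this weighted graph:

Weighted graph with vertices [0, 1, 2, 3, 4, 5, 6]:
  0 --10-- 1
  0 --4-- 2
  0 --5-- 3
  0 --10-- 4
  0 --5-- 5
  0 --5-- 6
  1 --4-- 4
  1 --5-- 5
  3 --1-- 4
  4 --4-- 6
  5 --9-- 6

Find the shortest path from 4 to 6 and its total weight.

Using Dijkstra's algorithm from vertex 4:
Shortest path: 4 -> 6
Total weight: 4 = 4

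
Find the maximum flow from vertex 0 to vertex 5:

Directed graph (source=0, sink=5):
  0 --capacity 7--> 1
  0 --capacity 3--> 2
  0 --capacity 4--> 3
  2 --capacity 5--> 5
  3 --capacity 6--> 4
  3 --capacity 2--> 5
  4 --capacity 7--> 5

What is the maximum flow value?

Computing max flow:
  Flow on (0->2): 3/3
  Flow on (0->3): 4/4
  Flow on (2->5): 3/5
  Flow on (3->4): 2/6
  Flow on (3->5): 2/2
  Flow on (4->5): 2/7
Maximum flow = 7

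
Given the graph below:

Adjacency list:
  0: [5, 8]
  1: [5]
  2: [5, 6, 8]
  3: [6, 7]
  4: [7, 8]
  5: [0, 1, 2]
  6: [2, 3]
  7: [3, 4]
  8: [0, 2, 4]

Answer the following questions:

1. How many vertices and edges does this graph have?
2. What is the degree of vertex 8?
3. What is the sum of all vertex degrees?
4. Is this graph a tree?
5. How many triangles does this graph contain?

Count: 9 vertices, 10 edges.
Vertex 8 has neighbors [0, 2, 4], degree = 3.
Handshaking lemma: 2 * 10 = 20.
A tree on 9 vertices has 8 edges. This graph has 10 edges (2 extra). Not a tree.
Number of triangles = 0.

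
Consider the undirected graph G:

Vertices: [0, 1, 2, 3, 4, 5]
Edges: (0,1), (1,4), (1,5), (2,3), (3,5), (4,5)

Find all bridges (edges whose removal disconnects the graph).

A bridge is an edge whose removal increases the number of connected components.
Bridges found: (0,1), (2,3), (3,5)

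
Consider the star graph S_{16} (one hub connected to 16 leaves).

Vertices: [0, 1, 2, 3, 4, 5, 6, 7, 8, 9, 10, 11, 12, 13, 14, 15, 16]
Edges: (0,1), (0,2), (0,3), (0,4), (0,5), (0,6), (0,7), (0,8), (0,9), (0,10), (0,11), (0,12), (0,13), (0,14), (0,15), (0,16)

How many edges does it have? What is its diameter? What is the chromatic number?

Star graph S_{16}: the hub connects to all 16 leaves.
Edges = 16.
Diameter = 2 (any leaf to hub is 1, leaf to leaf through hub is 2).
Star graphs are bipartite (hub vs leaves), so chromatic number = 2.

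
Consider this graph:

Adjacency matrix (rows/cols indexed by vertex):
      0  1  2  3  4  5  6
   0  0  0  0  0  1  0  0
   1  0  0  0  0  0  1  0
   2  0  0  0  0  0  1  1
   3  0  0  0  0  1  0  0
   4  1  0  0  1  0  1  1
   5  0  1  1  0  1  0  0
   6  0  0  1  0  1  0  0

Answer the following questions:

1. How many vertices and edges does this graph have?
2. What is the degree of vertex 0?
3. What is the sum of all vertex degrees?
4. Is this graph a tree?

Count: 7 vertices, 7 edges.
Vertex 0 has neighbors [4], degree = 1.
Handshaking lemma: 2 * 7 = 14.
A tree on 7 vertices has 6 edges. This graph has 7 edges (1 extra). Not a tree.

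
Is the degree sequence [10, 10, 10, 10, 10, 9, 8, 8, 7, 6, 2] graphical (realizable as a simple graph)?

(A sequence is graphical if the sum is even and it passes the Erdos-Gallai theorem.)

Sum of degrees = 90. Sum is even but fails Erdos-Gallai. The sequence is NOT graphical.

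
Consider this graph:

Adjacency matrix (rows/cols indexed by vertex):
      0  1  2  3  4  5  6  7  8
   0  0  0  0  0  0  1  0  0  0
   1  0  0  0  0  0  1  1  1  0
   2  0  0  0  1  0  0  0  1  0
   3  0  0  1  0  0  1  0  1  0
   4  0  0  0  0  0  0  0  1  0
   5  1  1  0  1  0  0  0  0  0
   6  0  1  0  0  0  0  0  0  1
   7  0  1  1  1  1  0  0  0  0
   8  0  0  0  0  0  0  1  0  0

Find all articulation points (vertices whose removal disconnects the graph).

An articulation point is a vertex whose removal disconnects the graph.
Articulation points: [1, 5, 6, 7]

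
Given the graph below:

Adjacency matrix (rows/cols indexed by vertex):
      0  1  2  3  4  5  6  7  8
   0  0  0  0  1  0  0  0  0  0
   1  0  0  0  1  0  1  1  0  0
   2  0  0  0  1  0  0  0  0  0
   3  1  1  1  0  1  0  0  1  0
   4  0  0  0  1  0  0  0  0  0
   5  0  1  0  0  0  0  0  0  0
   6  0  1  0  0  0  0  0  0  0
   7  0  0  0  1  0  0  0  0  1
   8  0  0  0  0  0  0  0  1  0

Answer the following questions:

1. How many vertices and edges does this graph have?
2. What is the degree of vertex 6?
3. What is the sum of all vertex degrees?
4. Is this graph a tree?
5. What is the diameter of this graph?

Count: 9 vertices, 8 edges.
Vertex 6 has neighbors [1], degree = 1.
Handshaking lemma: 2 * 8 = 16.
A graph is a tree iff it is connected and has exactly n-1 edges. This graph is connected (all 9 vertices in one component) and has 9-1 = 8 edges. It is a tree.
Diameter (longest shortest path) = 4.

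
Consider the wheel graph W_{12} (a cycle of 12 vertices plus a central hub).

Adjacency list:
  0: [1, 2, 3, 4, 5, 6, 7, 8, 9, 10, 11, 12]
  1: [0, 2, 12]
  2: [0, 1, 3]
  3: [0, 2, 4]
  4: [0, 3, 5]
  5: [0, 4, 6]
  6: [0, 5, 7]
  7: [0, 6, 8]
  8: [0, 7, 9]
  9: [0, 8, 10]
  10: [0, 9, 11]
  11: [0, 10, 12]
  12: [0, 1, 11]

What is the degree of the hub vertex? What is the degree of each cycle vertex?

The hub connects to all 12 cycle vertices, so deg(hub) = 12.
Each cycle vertex connects to 2 neighbors on the cycle plus the hub, so deg(cycle vertex) = 3.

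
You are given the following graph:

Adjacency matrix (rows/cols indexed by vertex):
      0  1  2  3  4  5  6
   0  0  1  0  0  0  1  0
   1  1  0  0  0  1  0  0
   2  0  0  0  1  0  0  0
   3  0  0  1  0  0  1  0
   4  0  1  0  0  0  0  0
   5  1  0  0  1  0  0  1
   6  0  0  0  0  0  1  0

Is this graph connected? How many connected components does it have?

Checking connectivity: the graph has 1 connected component(s).
All vertices are reachable from each other. The graph IS connected.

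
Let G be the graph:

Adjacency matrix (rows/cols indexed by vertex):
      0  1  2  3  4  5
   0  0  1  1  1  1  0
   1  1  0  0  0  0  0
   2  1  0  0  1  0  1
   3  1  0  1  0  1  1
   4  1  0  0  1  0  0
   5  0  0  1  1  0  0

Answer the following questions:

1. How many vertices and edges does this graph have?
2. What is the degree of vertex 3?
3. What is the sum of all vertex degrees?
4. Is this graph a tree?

Count: 6 vertices, 8 edges.
Vertex 3 has neighbors [0, 2, 4, 5], degree = 4.
Handshaking lemma: 2 * 8 = 16.
A tree on 6 vertices has 5 edges. This graph has 8 edges (3 extra). Not a tree.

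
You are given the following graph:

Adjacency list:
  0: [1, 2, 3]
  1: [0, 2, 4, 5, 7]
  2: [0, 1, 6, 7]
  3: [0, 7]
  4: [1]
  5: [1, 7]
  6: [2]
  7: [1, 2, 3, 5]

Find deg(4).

Vertex 4 has neighbors [1], so deg(4) = 1.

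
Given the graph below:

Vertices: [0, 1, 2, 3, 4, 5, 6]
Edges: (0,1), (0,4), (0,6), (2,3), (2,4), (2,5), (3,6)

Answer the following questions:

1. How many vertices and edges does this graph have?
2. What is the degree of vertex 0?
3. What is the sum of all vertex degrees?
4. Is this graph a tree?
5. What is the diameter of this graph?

Count: 7 vertices, 7 edges.
Vertex 0 has neighbors [1, 4, 6], degree = 3.
Handshaking lemma: 2 * 7 = 14.
A tree on 7 vertices has 6 edges. This graph has 7 edges (1 extra). Not a tree.
Diameter (longest shortest path) = 4.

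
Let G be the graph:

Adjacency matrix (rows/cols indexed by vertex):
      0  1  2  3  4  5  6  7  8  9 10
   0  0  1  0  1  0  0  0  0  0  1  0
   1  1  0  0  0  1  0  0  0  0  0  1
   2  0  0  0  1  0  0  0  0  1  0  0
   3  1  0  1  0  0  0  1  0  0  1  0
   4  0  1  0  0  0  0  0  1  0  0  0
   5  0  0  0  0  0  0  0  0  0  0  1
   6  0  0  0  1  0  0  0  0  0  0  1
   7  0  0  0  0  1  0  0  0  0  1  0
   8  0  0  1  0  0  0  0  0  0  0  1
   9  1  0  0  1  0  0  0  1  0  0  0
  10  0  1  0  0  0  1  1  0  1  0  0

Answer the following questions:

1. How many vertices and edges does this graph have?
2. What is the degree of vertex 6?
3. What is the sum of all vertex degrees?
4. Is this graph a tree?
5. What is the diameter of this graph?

Count: 11 vertices, 14 edges.
Vertex 6 has neighbors [3, 10], degree = 2.
Handshaking lemma: 2 * 14 = 28.
A tree on 11 vertices has 10 edges. This graph has 14 edges (4 extra). Not a tree.
Diameter (longest shortest path) = 4.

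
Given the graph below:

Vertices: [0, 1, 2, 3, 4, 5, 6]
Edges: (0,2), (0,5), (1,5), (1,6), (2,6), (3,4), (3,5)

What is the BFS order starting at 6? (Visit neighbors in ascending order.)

BFS from vertex 6 (neighbors processed in ascending order):
Visit order: 6, 1, 2, 5, 0, 3, 4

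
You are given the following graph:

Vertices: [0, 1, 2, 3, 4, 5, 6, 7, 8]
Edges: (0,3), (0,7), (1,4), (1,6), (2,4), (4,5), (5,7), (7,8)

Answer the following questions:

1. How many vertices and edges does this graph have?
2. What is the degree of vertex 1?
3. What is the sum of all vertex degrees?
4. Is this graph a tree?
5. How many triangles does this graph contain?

Count: 9 vertices, 8 edges.
Vertex 1 has neighbors [4, 6], degree = 2.
Handshaking lemma: 2 * 8 = 16.
A graph is a tree iff it is connected and has exactly n-1 edges. This graph is connected (all 9 vertices in one component) and has 9-1 = 8 edges. It is a tree.
Number of triangles = 0.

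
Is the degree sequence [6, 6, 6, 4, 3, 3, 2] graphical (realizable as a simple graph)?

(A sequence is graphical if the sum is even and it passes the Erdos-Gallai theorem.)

Sum of degrees = 30. Sum is even but fails Erdos-Gallai. The sequence is NOT graphical.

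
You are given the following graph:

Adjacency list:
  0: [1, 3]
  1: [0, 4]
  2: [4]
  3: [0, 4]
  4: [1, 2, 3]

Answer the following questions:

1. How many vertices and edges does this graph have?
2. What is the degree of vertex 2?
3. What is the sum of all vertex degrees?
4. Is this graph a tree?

Count: 5 vertices, 5 edges.
Vertex 2 has neighbors [4], degree = 1.
Handshaking lemma: 2 * 5 = 10.
A tree on 5 vertices has 4 edges. This graph has 5 edges (1 extra). Not a tree.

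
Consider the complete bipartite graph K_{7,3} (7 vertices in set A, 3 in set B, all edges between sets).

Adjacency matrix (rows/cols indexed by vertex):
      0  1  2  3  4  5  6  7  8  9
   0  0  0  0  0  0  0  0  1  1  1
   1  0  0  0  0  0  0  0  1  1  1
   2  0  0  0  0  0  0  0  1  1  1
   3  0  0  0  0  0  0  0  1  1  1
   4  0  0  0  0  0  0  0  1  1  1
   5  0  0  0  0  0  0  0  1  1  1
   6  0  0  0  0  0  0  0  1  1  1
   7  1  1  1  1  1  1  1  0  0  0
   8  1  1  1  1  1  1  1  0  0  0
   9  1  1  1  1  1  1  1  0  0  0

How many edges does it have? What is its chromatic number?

K_{7,3} has 7 * 3 = 21 edges.
Bipartite graphs have chromatic number 2 (color each partition differently).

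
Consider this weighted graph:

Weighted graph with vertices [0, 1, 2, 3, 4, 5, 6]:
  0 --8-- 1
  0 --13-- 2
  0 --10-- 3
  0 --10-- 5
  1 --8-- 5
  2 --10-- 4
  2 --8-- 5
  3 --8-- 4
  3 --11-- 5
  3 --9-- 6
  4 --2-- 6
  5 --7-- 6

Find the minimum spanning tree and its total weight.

Applying Kruskal's algorithm (sort edges by weight, add if no cycle):
  Add (4,6) w=2
  Add (5,6) w=7
  Add (0,1) w=8
  Add (1,5) w=8
  Add (2,5) w=8
  Add (3,4) w=8
  Skip (3,6) w=9 (creates cycle)
  Skip (0,5) w=10 (creates cycle)
  Skip (0,3) w=10 (creates cycle)
  Skip (2,4) w=10 (creates cycle)
  Skip (3,5) w=11 (creates cycle)
  Skip (0,2) w=13 (creates cycle)
MST weight = 41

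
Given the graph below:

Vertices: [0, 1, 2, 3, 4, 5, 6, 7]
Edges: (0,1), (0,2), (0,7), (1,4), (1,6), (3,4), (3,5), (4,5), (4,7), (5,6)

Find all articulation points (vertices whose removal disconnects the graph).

An articulation point is a vertex whose removal disconnects the graph.
Articulation points: [0]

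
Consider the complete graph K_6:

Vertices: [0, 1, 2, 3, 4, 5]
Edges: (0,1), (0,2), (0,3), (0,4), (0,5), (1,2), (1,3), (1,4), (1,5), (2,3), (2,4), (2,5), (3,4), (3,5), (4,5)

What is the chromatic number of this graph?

In K_6, every vertex is adjacent to every other vertex.
Each vertex needs a unique color.
Chromatic number = 6.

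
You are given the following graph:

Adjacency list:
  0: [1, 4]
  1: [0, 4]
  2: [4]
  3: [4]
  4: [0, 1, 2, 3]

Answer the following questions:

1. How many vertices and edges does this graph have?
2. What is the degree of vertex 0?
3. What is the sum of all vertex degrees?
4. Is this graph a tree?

Count: 5 vertices, 5 edges.
Vertex 0 has neighbors [1, 4], degree = 2.
Handshaking lemma: 2 * 5 = 10.
A tree on 5 vertices has 4 edges. This graph has 5 edges (1 extra). Not a tree.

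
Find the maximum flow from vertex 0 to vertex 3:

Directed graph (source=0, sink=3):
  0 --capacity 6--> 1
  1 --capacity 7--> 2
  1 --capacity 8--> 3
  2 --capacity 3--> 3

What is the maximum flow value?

Computing max flow:
  Flow on (0->1): 6/6
  Flow on (1->3): 6/8
Maximum flow = 6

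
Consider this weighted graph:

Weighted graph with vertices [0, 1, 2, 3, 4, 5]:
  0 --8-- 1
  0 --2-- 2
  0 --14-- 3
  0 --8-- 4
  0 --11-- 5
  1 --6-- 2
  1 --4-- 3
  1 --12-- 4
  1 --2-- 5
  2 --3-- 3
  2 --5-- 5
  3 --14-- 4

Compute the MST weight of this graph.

Applying Kruskal's algorithm (sort edges by weight, add if no cycle):
  Add (0,2) w=2
  Add (1,5) w=2
  Add (2,3) w=3
  Add (1,3) w=4
  Skip (2,5) w=5 (creates cycle)
  Skip (1,2) w=6 (creates cycle)
  Add (0,4) w=8
  Skip (0,1) w=8 (creates cycle)
  Skip (0,5) w=11 (creates cycle)
  Skip (1,4) w=12 (creates cycle)
  Skip (0,3) w=14 (creates cycle)
  Skip (3,4) w=14 (creates cycle)
MST weight = 19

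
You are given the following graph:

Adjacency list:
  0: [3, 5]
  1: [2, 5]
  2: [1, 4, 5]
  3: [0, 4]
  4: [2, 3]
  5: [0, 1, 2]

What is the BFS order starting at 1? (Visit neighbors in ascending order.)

BFS from vertex 1 (neighbors processed in ascending order):
Visit order: 1, 2, 5, 4, 0, 3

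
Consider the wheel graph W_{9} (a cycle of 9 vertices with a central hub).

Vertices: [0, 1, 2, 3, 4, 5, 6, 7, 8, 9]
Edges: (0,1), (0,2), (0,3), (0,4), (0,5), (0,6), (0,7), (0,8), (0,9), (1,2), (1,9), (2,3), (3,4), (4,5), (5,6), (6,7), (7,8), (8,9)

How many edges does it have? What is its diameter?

Wheel graph W_{9}: 9 cycle edges + 9 spoke edges = 18 edges.
The hub is distance 1 from all cycle vertices. Max distance between cycle vertices through hub is 2.
Diameter = 2.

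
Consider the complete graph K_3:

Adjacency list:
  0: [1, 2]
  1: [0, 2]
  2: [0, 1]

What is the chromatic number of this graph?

In K_3, every vertex is adjacent to every other vertex.
Each vertex needs a unique color.
Chromatic number = 3.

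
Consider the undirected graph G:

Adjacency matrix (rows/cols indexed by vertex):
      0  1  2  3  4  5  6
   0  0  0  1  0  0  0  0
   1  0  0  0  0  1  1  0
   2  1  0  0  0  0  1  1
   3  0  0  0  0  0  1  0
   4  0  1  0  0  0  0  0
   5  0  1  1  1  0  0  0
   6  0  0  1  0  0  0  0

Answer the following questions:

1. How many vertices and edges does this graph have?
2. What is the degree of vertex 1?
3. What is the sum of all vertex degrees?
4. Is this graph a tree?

Count: 7 vertices, 6 edges.
Vertex 1 has neighbors [4, 5], degree = 2.
Handshaking lemma: 2 * 6 = 12.
A graph is a tree iff it is connected and has exactly n-1 edges. This graph is connected (all 7 vertices in one component) and has 7-1 = 6 edges. It is a tree.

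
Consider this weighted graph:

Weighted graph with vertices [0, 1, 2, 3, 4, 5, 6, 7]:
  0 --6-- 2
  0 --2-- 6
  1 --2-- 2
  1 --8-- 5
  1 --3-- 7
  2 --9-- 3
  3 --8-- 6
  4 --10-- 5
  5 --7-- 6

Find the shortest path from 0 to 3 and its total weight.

Using Dijkstra's algorithm from vertex 0:
Shortest path: 0 -> 6 -> 3
Total weight: 2 + 8 = 10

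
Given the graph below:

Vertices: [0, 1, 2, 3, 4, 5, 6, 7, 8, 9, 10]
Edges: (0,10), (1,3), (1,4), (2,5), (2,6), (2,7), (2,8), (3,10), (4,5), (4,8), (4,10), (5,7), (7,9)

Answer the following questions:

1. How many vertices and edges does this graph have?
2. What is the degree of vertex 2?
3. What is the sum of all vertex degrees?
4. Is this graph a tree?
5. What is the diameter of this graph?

Count: 11 vertices, 13 edges.
Vertex 2 has neighbors [5, 6, 7, 8], degree = 4.
Handshaking lemma: 2 * 13 = 26.
A tree on 11 vertices has 10 edges. This graph has 13 edges (3 extra). Not a tree.
Diameter (longest shortest path) = 5.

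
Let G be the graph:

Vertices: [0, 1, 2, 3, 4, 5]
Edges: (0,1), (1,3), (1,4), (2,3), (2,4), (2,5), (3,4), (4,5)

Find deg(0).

Vertex 0 has neighbors [1], so deg(0) = 1.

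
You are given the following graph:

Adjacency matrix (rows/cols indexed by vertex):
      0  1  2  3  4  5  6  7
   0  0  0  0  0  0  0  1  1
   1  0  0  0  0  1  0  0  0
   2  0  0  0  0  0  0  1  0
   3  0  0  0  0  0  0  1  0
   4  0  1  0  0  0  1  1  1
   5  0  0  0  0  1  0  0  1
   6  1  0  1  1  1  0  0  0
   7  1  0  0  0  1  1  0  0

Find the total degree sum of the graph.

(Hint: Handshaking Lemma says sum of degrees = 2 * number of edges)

Count edges: 9 edges.
By Handshaking Lemma: sum of degrees = 2 * 9 = 18.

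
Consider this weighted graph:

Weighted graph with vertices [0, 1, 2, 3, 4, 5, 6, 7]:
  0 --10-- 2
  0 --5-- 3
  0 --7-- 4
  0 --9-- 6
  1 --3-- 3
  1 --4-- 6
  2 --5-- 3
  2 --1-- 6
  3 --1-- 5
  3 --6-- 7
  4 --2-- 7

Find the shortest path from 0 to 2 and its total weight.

Using Dijkstra's algorithm from vertex 0:
Shortest path: 0 -> 2
Total weight: 10 = 10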